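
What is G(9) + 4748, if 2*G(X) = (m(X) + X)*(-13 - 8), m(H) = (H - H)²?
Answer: 9307/2 ≈ 4653.5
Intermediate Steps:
m(H) = 0 (m(H) = 0² = 0)
G(X) = -21*X/2 (G(X) = ((0 + X)*(-13 - 8))/2 = (X*(-21))/2 = (-21*X)/2 = -21*X/2)
G(9) + 4748 = -21/2*9 + 4748 = -189/2 + 4748 = 9307/2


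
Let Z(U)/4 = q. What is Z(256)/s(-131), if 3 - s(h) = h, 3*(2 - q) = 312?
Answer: -204/67 ≈ -3.0448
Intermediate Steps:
q = -102 (q = 2 - 1/3*312 = 2 - 104 = -102)
s(h) = 3 - h
Z(U) = -408 (Z(U) = 4*(-102) = -408)
Z(256)/s(-131) = -408/(3 - 1*(-131)) = -408/(3 + 131) = -408/134 = -408*1/134 = -204/67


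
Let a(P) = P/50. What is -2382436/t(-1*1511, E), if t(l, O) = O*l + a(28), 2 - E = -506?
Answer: 29780450/9594843 ≈ 3.1038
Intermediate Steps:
E = 508 (E = 2 - 1*(-506) = 2 + 506 = 508)
a(P) = P/50 (a(P) = P*(1/50) = P/50)
t(l, O) = 14/25 + O*l (t(l, O) = O*l + (1/50)*28 = O*l + 14/25 = 14/25 + O*l)
-2382436/t(-1*1511, E) = -2382436/(14/25 + 508*(-1*1511)) = -2382436/(14/25 + 508*(-1511)) = -2382436/(14/25 - 767588) = -2382436/(-19189686/25) = -2382436*(-25/19189686) = 29780450/9594843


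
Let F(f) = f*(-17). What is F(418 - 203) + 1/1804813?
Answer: -6596591514/1804813 ≈ -3655.0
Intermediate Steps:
F(f) = -17*f
F(418 - 203) + 1/1804813 = -17*(418 - 203) + 1/1804813 = -17*215 + 1/1804813 = -3655 + 1/1804813 = -6596591514/1804813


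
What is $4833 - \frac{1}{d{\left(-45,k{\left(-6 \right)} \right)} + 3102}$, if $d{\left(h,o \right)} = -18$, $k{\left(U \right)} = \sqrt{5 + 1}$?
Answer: $\frac{14904971}{3084} \approx 4833.0$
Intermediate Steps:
$k{\left(U \right)} = \sqrt{6}$
$4833 - \frac{1}{d{\left(-45,k{\left(-6 \right)} \right)} + 3102} = 4833 - \frac{1}{-18 + 3102} = 4833 - \frac{1}{3084} = \frac{14904971}{3084}$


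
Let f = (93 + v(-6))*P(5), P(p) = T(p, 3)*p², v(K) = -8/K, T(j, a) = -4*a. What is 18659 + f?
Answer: -9641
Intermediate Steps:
P(p) = -12*p² (P(p) = (-4*3)*p² = -12*p²)
f = -28300 (f = (93 - 8/(-6))*(-12*5²) = (93 - 8*(-⅙))*(-12*25) = (93 + 4/3)*(-300) = (283/3)*(-300) = -28300)
18659 + f = 18659 - 28300 = -9641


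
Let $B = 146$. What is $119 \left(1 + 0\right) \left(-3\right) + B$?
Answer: $-211$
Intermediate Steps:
$119 \left(1 + 0\right) \left(-3\right) + B = 119 \left(1 + 0\right) \left(-3\right) + 146 = 119 \cdot 1 \left(-3\right) + 146 = 119 \left(-3\right) + 146 = -357 + 146 = -211$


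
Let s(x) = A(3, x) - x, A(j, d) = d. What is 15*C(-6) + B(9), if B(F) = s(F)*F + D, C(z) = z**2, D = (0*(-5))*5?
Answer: 540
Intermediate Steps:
D = 0 (D = 0*5 = 0)
s(x) = 0 (s(x) = x - x = 0)
B(F) = 0 (B(F) = 0*F + 0 = 0 + 0 = 0)
15*C(-6) + B(9) = 15*(-6)**2 + 0 = 15*36 + 0 = 540 + 0 = 540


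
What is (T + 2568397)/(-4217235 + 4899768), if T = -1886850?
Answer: 40091/40149 ≈ 0.99856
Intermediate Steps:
(T + 2568397)/(-4217235 + 4899768) = (-1886850 + 2568397)/(-4217235 + 4899768) = 681547/682533 = 681547*(1/682533) = 40091/40149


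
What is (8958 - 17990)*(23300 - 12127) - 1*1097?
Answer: -100915633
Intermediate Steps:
(8958 - 17990)*(23300 - 12127) - 1*1097 = -9032*11173 - 1097 = -100914536 - 1097 = -100915633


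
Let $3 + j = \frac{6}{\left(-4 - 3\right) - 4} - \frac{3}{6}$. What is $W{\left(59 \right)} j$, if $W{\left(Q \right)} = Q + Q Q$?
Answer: $- \frac{157530}{11} \approx -14321.0$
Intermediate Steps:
$j = - \frac{89}{22}$ ($j = -3 + \left(\frac{6}{\left(-4 - 3\right) - 4} - \frac{3}{6}\right) = -3 + \left(\frac{6}{-7 - 4} - \frac{1}{2}\right) = -3 + \left(\frac{6}{-11} - \frac{1}{2}\right) = -3 + \left(6 \left(- \frac{1}{11}\right) - \frac{1}{2}\right) = -3 - \frac{23}{22} = - \frac{89}{22} \approx -4.0455$)
$W{\left(Q \right)} = Q + Q^{2}$
$W{\left(59 \right)} j = 59 \left(1 + 59\right) \left(- \frac{89}{22}\right) = 59 \cdot 60 \left(- \frac{89}{22}\right) = 3540 \left(- \frac{89}{22}\right) = - \frac{157530}{11}$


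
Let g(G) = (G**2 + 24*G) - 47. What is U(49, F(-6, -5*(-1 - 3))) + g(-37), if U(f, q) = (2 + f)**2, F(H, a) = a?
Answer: 3035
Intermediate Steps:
g(G) = -47 + G**2 + 24*G
U(49, F(-6, -5*(-1 - 3))) + g(-37) = (2 + 49)**2 + (-47 + (-37)**2 + 24*(-37)) = 51**2 + (-47 + 1369 - 888) = 2601 + 434 = 3035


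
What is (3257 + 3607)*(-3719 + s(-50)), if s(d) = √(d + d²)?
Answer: -25527216 + 240240*√2 ≈ -2.5187e+7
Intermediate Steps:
(3257 + 3607)*(-3719 + s(-50)) = (3257 + 3607)*(-3719 + √(-50*(1 - 50))) = 6864*(-3719 + √(-50*(-49))) = 6864*(-3719 + √2450) = 6864*(-3719 + 35*√2) = -25527216 + 240240*√2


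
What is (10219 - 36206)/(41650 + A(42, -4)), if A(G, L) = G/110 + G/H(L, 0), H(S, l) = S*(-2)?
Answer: -5717140/9164239 ≈ -0.62385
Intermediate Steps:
H(S, l) = -2*S
A(G, L) = G/110 - G/(2*L) (A(G, L) = G/110 + G/((-2*L)) = G*(1/110) + G*(-1/(2*L)) = G/110 - G/(2*L))
(10219 - 36206)/(41650 + A(42, -4)) = (10219 - 36206)/(41650 + (1/110)*42*(-55 - 4)/(-4)) = -25987/(41650 + (1/110)*42*(-1/4)*(-59)) = -25987/(41650 + 1239/220) = -25987/9164239/220 = -25987*220/9164239 = -5717140/9164239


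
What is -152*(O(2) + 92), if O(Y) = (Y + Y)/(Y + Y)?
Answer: -14136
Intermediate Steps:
O(Y) = 1 (O(Y) = (2*Y)/((2*Y)) = (2*Y)*(1/(2*Y)) = 1)
-152*(O(2) + 92) = -152*(1 + 92) = -152*93 = -14136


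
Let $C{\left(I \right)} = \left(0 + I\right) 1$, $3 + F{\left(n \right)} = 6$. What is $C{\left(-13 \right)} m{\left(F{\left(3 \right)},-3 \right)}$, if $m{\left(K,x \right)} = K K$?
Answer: $-117$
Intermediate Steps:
$F{\left(n \right)} = 3$ ($F{\left(n \right)} = -3 + 6 = 3$)
$m{\left(K,x \right)} = K^{2}$
$C{\left(I \right)} = I$ ($C{\left(I \right)} = I 1 = I$)
$C{\left(-13 \right)} m{\left(F{\left(3 \right)},-3 \right)} = - 13 \cdot 3^{2} = \left(-13\right) 9 = -117$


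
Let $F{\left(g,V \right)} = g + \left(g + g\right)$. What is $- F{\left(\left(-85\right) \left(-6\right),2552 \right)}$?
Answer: $-1530$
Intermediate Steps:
$F{\left(g,V \right)} = 3 g$ ($F{\left(g,V \right)} = g + 2 g = 3 g$)
$- F{\left(\left(-85\right) \left(-6\right),2552 \right)} = - 3 \left(\left(-85\right) \left(-6\right)\right) = - 3 \cdot 510 = \left(-1\right) 1530 = -1530$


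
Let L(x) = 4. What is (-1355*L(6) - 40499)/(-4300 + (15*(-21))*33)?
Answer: 45919/14695 ≈ 3.1248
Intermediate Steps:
(-1355*L(6) - 40499)/(-4300 + (15*(-21))*33) = (-1355*4 - 40499)/(-4300 + (15*(-21))*33) = (-5420 - 40499)/(-4300 - 315*33) = -45919/(-4300 - 10395) = -45919/(-14695) = -45919*(-1/14695) = 45919/14695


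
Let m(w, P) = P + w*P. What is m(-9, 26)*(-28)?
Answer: 5824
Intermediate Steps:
m(w, P) = P + P*w
m(-9, 26)*(-28) = (26*(1 - 9))*(-28) = (26*(-8))*(-28) = -208*(-28) = 5824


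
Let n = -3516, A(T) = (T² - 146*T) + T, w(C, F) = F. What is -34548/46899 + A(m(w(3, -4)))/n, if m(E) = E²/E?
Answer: -4150627/4580469 ≈ -0.90616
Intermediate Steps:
m(E) = E
A(T) = T² - 145*T
-34548/46899 + A(m(w(3, -4)))/n = -34548/46899 - 4*(-145 - 4)/(-3516) = -34548*1/46899 - 4*(-149)*(-1/3516) = -11516/15633 + 596*(-1/3516) = -11516/15633 - 149/879 = -4150627/4580469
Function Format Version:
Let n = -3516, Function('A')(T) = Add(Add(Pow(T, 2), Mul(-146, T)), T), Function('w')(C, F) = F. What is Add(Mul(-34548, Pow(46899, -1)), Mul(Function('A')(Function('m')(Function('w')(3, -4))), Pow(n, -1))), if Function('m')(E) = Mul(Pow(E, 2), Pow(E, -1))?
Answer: Rational(-4150627, 4580469) ≈ -0.90616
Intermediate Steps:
Function('m')(E) = E
Function('A')(T) = Add(Pow(T, 2), Mul(-145, T))
Add(Mul(-34548, Pow(46899, -1)), Mul(Function('A')(Function('m')(Function('w')(3, -4))), Pow(n, -1))) = Add(Mul(-34548, Pow(46899, -1)), Mul(Mul(-4, Add(-145, -4)), Pow(-3516, -1))) = Add(Mul(-34548, Rational(1, 46899)), Mul(Mul(-4, -149), Rational(-1, 3516))) = Add(Rational(-11516, 15633), Mul(596, Rational(-1, 3516))) = Add(Rational(-11516, 15633), Rational(-149, 879)) = Rational(-4150627, 4580469)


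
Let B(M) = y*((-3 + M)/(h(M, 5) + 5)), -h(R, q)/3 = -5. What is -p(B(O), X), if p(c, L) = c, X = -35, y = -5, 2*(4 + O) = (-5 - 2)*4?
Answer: -21/4 ≈ -5.2500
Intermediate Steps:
h(R, q) = 15 (h(R, q) = -3*(-5) = 15)
O = -18 (O = -4 + ((-5 - 2)*4)/2 = -4 + (-7*4)/2 = -4 + (1/2)*(-28) = -4 - 14 = -18)
B(M) = 3/4 - M/4 (B(M) = -5*(-3 + M)/(15 + 5) = -5*(-3 + M)/20 = -5*(-3/20 + M/20) = 3/4 - M/4)
-p(B(O), X) = -(3/4 - 1/4*(-18)) = -(3/4 + 9/2) = -1*21/4 = -21/4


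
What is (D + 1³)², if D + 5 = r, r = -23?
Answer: 729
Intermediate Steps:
D = -28 (D = -5 - 23 = -28)
(D + 1³)² = (-28 + 1³)² = (-28 + 1)² = (-27)² = 729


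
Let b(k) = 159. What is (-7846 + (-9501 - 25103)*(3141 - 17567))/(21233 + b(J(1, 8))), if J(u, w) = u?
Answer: 249594729/10696 ≈ 23335.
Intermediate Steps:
(-7846 + (-9501 - 25103)*(3141 - 17567))/(21233 + b(J(1, 8))) = (-7846 + (-9501 - 25103)*(3141 - 17567))/(21233 + 159) = (-7846 - 34604*(-14426))/21392 = (-7846 + 499197304)*(1/21392) = 499189458*(1/21392) = 249594729/10696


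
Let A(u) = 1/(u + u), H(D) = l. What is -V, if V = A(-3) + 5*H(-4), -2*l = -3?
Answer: -22/3 ≈ -7.3333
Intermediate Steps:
l = 3/2 (l = -½*(-3) = 3/2 ≈ 1.5000)
H(D) = 3/2
A(u) = 1/(2*u)
V = 22/3 (V = (½)/(-3) + 5*(3/2) = (½)*(-⅓) + 15/2 = -⅙ + 15/2 = 22/3 ≈ 7.3333)
-V = -1*22/3 = -22/3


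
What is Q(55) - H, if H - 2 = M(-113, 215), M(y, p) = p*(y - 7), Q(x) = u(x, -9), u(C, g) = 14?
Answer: 25812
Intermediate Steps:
Q(x) = 14
M(y, p) = p*(-7 + y)
H = -25798 (H = 2 + 215*(-7 - 113) = 2 + 215*(-120) = 2 - 25800 = -25798)
Q(55) - H = 14 - 1*(-25798) = 14 + 25798 = 25812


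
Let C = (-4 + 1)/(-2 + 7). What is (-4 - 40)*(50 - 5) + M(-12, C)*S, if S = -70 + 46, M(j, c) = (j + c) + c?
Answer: -8316/5 ≈ -1663.2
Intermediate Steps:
C = -⅗ (C = -3/5 = -3*⅕ = -⅗ ≈ -0.60000)
M(j, c) = j + 2*c (M(j, c) = (c + j) + c = j + 2*c)
S = -24
(-4 - 40)*(50 - 5) + M(-12, C)*S = (-4 - 40)*(50 - 5) + (-12 + 2*(-⅗))*(-24) = -44*45 + (-12 - 6/5)*(-24) = -1980 - 66/5*(-24) = -1980 + 1584/5 = -8316/5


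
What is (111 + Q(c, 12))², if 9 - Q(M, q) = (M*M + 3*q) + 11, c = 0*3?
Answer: 5329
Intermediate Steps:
c = 0
Q(M, q) = -2 - M² - 3*q (Q(M, q) = 9 - ((M*M + 3*q) + 11) = 9 - ((M² + 3*q) + 11) = 9 - (11 + M² + 3*q) = 9 + (-11 - M² - 3*q) = -2 - M² - 3*q)
(111 + Q(c, 12))² = (111 + (-2 - 1*0² - 3*12))² = (111 + (-2 - 1*0 - 36))² = (111 + (-2 + 0 - 36))² = (111 - 38)² = 73² = 5329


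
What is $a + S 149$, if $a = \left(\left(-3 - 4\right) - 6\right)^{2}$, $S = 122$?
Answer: $18347$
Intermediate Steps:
$a = 169$ ($a = \left(-7 - 6\right)^{2} = \left(-13\right)^{2} = 169$)
$a + S 149 = 169 + 122 \cdot 149 = 169 + 18178 = 18347$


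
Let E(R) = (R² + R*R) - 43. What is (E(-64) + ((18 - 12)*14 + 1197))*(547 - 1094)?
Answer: -5158210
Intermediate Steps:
E(R) = -43 + 2*R² (E(R) = (R² + R²) - 43 = 2*R² - 43 = -43 + 2*R²)
(E(-64) + ((18 - 12)*14 + 1197))*(547 - 1094) = ((-43 + 2*(-64)²) + ((18 - 12)*14 + 1197))*(547 - 1094) = ((-43 + 2*4096) + (6*14 + 1197))*(-547) = ((-43 + 8192) + (84 + 1197))*(-547) = (8149 + 1281)*(-547) = 9430*(-547) = -5158210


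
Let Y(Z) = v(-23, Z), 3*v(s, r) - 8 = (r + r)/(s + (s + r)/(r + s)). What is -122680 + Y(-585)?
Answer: -4047767/33 ≈ -1.2266e+5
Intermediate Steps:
v(s, r) = 8/3 + 2*r/(3*(1 + s)) (v(s, r) = 8/3 + ((r + r)/(s + (s + r)/(r + s)))/3 = 8/3 + ((2*r)/(s + (r + s)/(r + s)))/3 = 8/3 + ((2*r)/(s + 1))/3 = 8/3 + ((2*r)/(1 + s))/3 = 8/3 + (2*r/(1 + s))/3 = 8/3 + 2*r/(3*(1 + s)))
Y(Z) = 8/3 - Z/33 (Y(Z) = 2*(4 + Z + 4*(-23))/(3*(1 - 23)) = (⅔)*(4 + Z - 92)/(-22) = (⅔)*(-1/22)*(-88 + Z) = 8/3 - Z/33)
-122680 + Y(-585) = -122680 + (8/3 - 1/33*(-585)) = -122680 + (8/3 + 195/11) = -122680 + 673/33 = -4047767/33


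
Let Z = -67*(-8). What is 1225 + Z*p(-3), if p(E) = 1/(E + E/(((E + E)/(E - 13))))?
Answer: 12939/11 ≈ 1176.3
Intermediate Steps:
p(E) = 1/(-13/2 + 3*E/2) (p(E) = 1/(E + E/(((2*E)/(-13 + E)))) = 1/(E + E/((2*E/(-13 + E)))) = 1/(E + E*((-13 + E)/(2*E))) = 1/(E + (-13/2 + E/2)) = 1/(-13/2 + 3*E/2))
Z = 536
1225 + Z*p(-3) = 1225 + 536*(2/(-13 + 3*(-3))) = 1225 + 536*(2/(-13 - 9)) = 1225 + 536*(2/(-22)) = 1225 + 536*(2*(-1/22)) = 1225 + 536*(-1/11) = 1225 - 536/11 = 12939/11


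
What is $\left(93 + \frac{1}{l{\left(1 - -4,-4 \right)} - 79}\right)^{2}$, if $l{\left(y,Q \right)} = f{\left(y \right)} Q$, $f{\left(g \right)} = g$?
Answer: $\frac{84750436}{9801} \approx 8647.1$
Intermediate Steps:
$l{\left(y,Q \right)} = Q y$ ($l{\left(y,Q \right)} = y Q = Q y$)
$\left(93 + \frac{1}{l{\left(1 - -4,-4 \right)} - 79}\right)^{2} = \left(93 + \frac{1}{- 4 \left(1 - -4\right) - 79}\right)^{2} = \left(93 + \frac{1}{- 4 \left(1 + 4\right) - 79}\right)^{2} = \left(93 + \frac{1}{\left(-4\right) 5 - 79}\right)^{2} = \left(93 + \frac{1}{-20 - 79}\right)^{2} = \left(93 + \frac{1}{-99}\right)^{2} = \left(93 - \frac{1}{99}\right)^{2} = \left(\frac{9206}{99}\right)^{2} = \frac{84750436}{9801}$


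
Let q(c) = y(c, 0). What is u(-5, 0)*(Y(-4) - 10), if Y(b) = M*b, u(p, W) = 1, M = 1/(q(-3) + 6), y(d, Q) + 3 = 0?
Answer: -34/3 ≈ -11.333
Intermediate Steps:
y(d, Q) = -3 (y(d, Q) = -3 + 0 = -3)
q(c) = -3
M = ⅓ (M = 1/(-3 + 6) = 1/3 = ⅓ ≈ 0.33333)
Y(b) = b/3
u(-5, 0)*(Y(-4) - 10) = 1*((⅓)*(-4) - 10) = 1*(-4/3 - 10) = 1*(-34/3) = -34/3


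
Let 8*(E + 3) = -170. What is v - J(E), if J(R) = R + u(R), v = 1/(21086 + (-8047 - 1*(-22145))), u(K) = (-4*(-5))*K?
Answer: 17917453/35184 ≈ 509.25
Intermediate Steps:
u(K) = 20*K
E = -97/4 (E = -3 + (⅛)*(-170) = -3 - 85/4 = -97/4 ≈ -24.250)
v = 1/35184 (v = 1/(21086 + (-8047 + 22145)) = 1/(21086 + 14098) = 1/35184 ≈ 2.8422e-5)
J(R) = 21*R (J(R) = R + 20*R = 21*R)
v - J(E) = 1/35184 - 21*(-97)/4 = 1/35184 - 1*(-2037/4) = 1/35184 + 2037/4 = 17917453/35184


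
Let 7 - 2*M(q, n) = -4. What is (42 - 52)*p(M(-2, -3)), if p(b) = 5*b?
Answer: -275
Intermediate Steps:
M(q, n) = 11/2 (M(q, n) = 7/2 - 1/2*(-4) = 7/2 + 2 = 11/2)
(42 - 52)*p(M(-2, -3)) = (42 - 52)*(5*(11/2)) = -10*55/2 = -275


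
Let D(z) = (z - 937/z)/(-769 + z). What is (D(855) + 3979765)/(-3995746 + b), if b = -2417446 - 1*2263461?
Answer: -146316425269/318997147545 ≈ -0.45868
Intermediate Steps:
D(z) = (z - 937/z)/(-769 + z)
b = -4680907 (b = -2417446 - 2263461 = -4680907)
(D(855) + 3979765)/(-3995746 + b) = ((-937 + 855²)/(855*(-769 + 855)) + 3979765)/(-3995746 - 4680907) = ((1/855)*(-937 + 731025)/86 + 3979765)/(-8676653) = ((1/855)*(1/86)*730088 + 3979765)*(-1/8676653) = (365044/36765 + 3979765)*(-1/8676653) = (146316425269/36765)*(-1/8676653) = -146316425269/318997147545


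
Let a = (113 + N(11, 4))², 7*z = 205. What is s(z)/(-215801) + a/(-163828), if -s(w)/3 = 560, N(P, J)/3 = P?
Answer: -1081195769/8838561557 ≈ -0.12233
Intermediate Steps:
z = 205/7 (z = (⅐)*205 = 205/7 ≈ 29.286)
N(P, J) = 3*P
s(w) = -1680 (s(w) = -3*560 = -1680)
a = 21316 (a = (113 + 3*11)² = (113 + 33)² = 146² = 21316)
s(z)/(-215801) + a/(-163828) = -1680/(-215801) + 21316/(-163828) = -1680*(-1/215801) + 21316*(-1/163828) = 1680/215801 - 5329/40957 = -1081195769/8838561557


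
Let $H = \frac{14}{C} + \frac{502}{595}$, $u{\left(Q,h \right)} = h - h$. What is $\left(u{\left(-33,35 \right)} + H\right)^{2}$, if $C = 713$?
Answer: $\frac{134143457536}{179975335225} \approx 0.74534$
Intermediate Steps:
$u{\left(Q,h \right)} = 0$
$H = \frac{366256}{424235}$ ($H = \frac{14}{713} + \frac{502}{595} = \frac{366256}{424235} \approx 0.86333$)
$\left(u{\left(-33,35 \right)} + H\right)^{2} = \left(0 + \frac{366256}{424235}\right)^{2} = \left(\frac{366256}{424235}\right)^{2} = \frac{134143457536}{179975335225}$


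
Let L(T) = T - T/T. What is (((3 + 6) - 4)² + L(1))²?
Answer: 625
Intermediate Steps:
L(T) = -1 + T (L(T) = T - 1*1 = T - 1 = -1 + T)
(((3 + 6) - 4)² + L(1))² = (((3 + 6) - 4)² + (-1 + 1))² = ((9 - 4)² + 0)² = (5² + 0)² = (25 + 0)² = 25² = 625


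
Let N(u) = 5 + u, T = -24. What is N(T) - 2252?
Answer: -2271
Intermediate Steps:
N(T) - 2252 = (5 - 24) - 2252 = -19 - 2252 = -2271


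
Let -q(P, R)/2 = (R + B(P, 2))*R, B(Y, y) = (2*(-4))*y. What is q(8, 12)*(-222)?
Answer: -21312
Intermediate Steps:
B(Y, y) = -8*y
q(P, R) = -2*R*(-16 + R) (q(P, R) = -2*(R - 8*2)*R = -2*(R - 16)*R = -2*(-16 + R)*R = -2*R*(-16 + R))
q(8, 12)*(-222) = (2*12*(16 - 1*12))*(-222) = (2*12*(16 - 12))*(-222) = (2*12*4)*(-222) = 96*(-222) = -21312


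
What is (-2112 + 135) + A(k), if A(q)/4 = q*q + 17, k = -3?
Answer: -1873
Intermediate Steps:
A(q) = 68 + 4*q² (A(q) = 4*(q*q + 17) = 4*(q² + 17) = 4*(17 + q²) = 68 + 4*q²)
(-2112 + 135) + A(k) = (-2112 + 135) + (68 + 4*(-3)²) = -1977 + (68 + 4*9) = -1977 + (68 + 36) = -1977 + 104 = -1873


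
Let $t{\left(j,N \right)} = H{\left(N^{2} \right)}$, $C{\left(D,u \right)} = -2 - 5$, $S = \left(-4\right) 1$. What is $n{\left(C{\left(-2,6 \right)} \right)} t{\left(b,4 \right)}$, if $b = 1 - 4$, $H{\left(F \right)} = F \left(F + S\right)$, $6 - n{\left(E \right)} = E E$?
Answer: $-8256$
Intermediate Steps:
$S = -4$
$C{\left(D,u \right)} = -7$ ($C{\left(D,u \right)} = -2 - 5 = -7$)
$n{\left(E \right)} = 6 - E^{2}$ ($n{\left(E \right)} = 6 - E E = 6 - E^{2}$)
$H{\left(F \right)} = F \left(-4 + F\right)$ ($H{\left(F \right)} = F \left(F - 4\right) = F \left(-4 + F\right)$)
$b = -3$ ($b = 1 - 4 = -3$)
$t{\left(j,N \right)} = N^{2} \left(-4 + N^{2}\right)$
$n{\left(C{\left(-2,6 \right)} \right)} t{\left(b,4 \right)} = \left(6 - \left(-7\right)^{2}\right) 4^{2} \left(-4 + 4^{2}\right) = \left(6 - 49\right) 16 \left(-4 + 16\right) = \left(6 - 49\right) 16 \cdot 12 = \left(-43\right) 192 = -8256$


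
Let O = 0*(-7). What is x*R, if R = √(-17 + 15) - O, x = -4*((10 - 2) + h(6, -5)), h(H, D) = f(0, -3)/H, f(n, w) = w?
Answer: -30*I*√2 ≈ -42.426*I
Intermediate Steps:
O = 0
h(H, D) = -3/H
x = -30 (x = -4*((10 - 2) - 3/6) = -4*(8 - 3*⅙) = -4*(8 - ½) = -4*15/2 = -30)
R = I*√2 (R = √(-17 + 15) - 1*0 = √(-2) + 0 = I*√2 + 0 = I*√2 ≈ 1.4142*I)
x*R = -30*I*√2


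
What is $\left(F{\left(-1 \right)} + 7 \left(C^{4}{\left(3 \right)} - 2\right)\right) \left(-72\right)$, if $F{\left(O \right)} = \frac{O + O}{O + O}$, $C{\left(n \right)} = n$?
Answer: $-39888$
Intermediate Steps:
$F{\left(O \right)} = 1$ ($F{\left(O \right)} = \frac{2 O}{2 O} = 2 O \frac{1}{2 O} = 1$)
$\left(F{\left(-1 \right)} + 7 \left(C^{4}{\left(3 \right)} - 2\right)\right) \left(-72\right) = \left(1 + 7 \left(3^{4} - 2\right)\right) \left(-72\right) = \left(1 + 7 \left(81 - 2\right)\right) \left(-72\right) = \left(1 + 7 \cdot 79\right) \left(-72\right) = \left(1 + 553\right) \left(-72\right) = 554 \left(-72\right) = -39888$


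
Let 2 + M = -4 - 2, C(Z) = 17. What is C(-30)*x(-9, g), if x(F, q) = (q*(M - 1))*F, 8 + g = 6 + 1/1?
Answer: -1377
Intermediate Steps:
g = -1 (g = -8 + (6 + 1/1) = -8 + (6 + 1) = -8 + 7 = -1)
M = -8 (M = -2 + (-4 - 2) = -2 - 6 = -8)
x(F, q) = -9*F*q (x(F, q) = (q*(-8 - 1))*F = (q*(-9))*F = (-9*q)*F = -9*F*q)
C(-30)*x(-9, g) = 17*(-9*(-9)*(-1)) = 17*(-81) = -1377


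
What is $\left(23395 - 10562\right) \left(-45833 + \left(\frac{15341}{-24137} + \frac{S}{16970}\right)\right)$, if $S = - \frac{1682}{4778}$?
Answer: $- \frac{575564214960078596941}{978546082210} \approx -5.8818 \cdot 10^{8}$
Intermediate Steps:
$S = - \frac{841}{2389}$ ($S = \left(-1682\right) \frac{1}{4778} = - \frac{841}{2389} \approx -0.35203$)
$\left(23395 - 10562\right) \left(-45833 + \left(\frac{15341}{-24137} + \frac{S}{16970}\right)\right) = \left(23395 - 10562\right) \left(-45833 + \left(\frac{15341}{-24137} - \frac{841}{2389 \cdot 16970}\right)\right) = 12833 \left(-45833 + \left(15341 \left(- \frac{1}{24137}\right) - \frac{841}{40541330}\right)\right) = 12833 \left(-45833 - \frac{621964842747}{978546082210}\right) = 12833 \left(- \frac{44850324550773677}{978546082210}\right) = - \frac{575564214960078596941}{978546082210}$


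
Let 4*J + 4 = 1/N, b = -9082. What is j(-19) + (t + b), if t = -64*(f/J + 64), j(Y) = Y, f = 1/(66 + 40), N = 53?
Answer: -2784439/211 ≈ -13196.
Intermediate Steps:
J = -211/212 (J = -1 + (¼)/53 = -1 + (¼)*(1/53) = -1 + 1/212 = -211/212 ≈ -0.99528)
f = 1/106 ≈ 0.0094340
t = -864128/211 (t = -64*(1/(106*(-211/212)) + 64) = -64*((1/106)*(-212/211) + 64) = -64*(-2/211 + 64) = -64*13502/211 = -864128/211 ≈ -4095.4)
j(-19) + (t + b) = -19 + (-864128/211 - 9082) = -19 - 2780430/211 = -2784439/211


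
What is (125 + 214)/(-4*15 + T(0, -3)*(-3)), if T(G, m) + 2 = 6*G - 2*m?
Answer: -113/24 ≈ -4.7083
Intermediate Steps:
T(G, m) = -2 - 2*m + 6*G (T(G, m) = -2 + (6*G - 2*m) = -2 + (-2*m + 6*G) = -2 - 2*m + 6*G)
(125 + 214)/(-4*15 + T(0, -3)*(-3)) = (125 + 214)/(-4*15 + (-2 - 2*(-3) + 6*0)*(-3)) = 339/(-60 + (-2 + 6 + 0)*(-3)) = 339/(-60 + 4*(-3)) = 339/(-60 - 12) = 339/(-72) = 339*(-1/72) = -113/24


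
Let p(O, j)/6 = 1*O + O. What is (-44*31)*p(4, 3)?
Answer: -65472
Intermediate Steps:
p(O, j) = 12*O (p(O, j) = 6*(1*O + O) = 6*(O + O) = 6*(2*O) = 12*O)
(-44*31)*p(4, 3) = (-44*31)*(12*4) = -1364*48 = -65472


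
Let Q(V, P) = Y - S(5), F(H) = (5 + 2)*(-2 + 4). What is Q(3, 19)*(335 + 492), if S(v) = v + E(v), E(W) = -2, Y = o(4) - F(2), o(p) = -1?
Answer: -14886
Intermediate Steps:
F(H) = 14 (F(H) = 7*2 = 14)
Y = -15 (Y = -1 - 1*14 = -1 - 14 = -15)
S(v) = -2 + v (S(v) = v - 2 = -2 + v)
Q(V, P) = -18 (Q(V, P) = -15 - (-2 + 5) = -15 - 1*3 = -15 - 3 = -18)
Q(3, 19)*(335 + 492) = -18*(335 + 492) = -18*827 = -14886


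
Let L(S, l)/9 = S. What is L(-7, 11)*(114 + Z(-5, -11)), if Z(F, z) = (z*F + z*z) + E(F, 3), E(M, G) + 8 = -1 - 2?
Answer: -17577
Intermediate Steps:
E(M, G) = -11 (E(M, G) = -8 + (-1 - 2) = -8 - 3 = -11)
L(S, l) = 9*S
Z(F, z) = -11 + z**2 + F*z (Z(F, z) = (z*F + z*z) - 11 = (F*z + z**2) - 11 = (z**2 + F*z) - 11 = -11 + z**2 + F*z)
L(-7, 11)*(114 + Z(-5, -11)) = (9*(-7))*(114 + (-11 + (-11)**2 - 5*(-11))) = -63*(114 + (-11 + 121 + 55)) = -63*(114 + 165) = -63*279 = -17577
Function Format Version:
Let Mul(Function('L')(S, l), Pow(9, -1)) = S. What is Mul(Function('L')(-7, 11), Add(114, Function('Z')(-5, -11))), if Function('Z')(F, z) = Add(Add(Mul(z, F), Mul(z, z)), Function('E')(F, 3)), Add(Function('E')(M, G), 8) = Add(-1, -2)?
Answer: -17577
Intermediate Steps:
Function('E')(M, G) = -11 (Function('E')(M, G) = Add(-8, Add(-1, -2)) = Add(-8, -3) = -11)
Function('L')(S, l) = Mul(9, S)
Function('Z')(F, z) = Add(-11, Pow(z, 2), Mul(F, z)) (Function('Z')(F, z) = Add(Add(Mul(z, F), Mul(z, z)), -11) = Add(Add(Mul(F, z), Pow(z, 2)), -11) = Add(Add(Pow(z, 2), Mul(F, z)), -11) = Add(-11, Pow(z, 2), Mul(F, z)))
Mul(Function('L')(-7, 11), Add(114, Function('Z')(-5, -11))) = Mul(Mul(9, -7), Add(114, Add(-11, Pow(-11, 2), Mul(-5, -11)))) = Mul(-63, Add(114, Add(-11, 121, 55))) = Mul(-63, Add(114, 165)) = Mul(-63, 279) = -17577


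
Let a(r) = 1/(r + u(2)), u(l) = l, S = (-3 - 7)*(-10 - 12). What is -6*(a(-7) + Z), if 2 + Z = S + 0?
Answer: -6534/5 ≈ -1306.8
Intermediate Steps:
S = 220 (S = -10*(-22) = 220)
Z = 218 (Z = -2 + (220 + 0) = -2 + 220 = 218)
a(r) = 1/(2 + r) (a(r) = 1/(r + 2) = 1/(2 + r))
-6*(a(-7) + Z) = -6*(1/(2 - 7) + 218) = -6*(1/(-5) + 218) = -6*(-1/5 + 218) = -6*1089/5 = -6534/5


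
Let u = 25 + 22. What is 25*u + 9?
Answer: 1184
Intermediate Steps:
u = 47
25*u + 9 = 25*47 + 9 = 1175 + 9 = 1184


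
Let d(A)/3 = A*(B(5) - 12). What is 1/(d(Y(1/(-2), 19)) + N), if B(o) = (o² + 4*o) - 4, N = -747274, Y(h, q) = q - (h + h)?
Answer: -1/745534 ≈ -1.3413e-6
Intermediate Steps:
Y(h, q) = q - 2*h
B(o) = -4 + o² + 4*o
d(A) = 87*A (d(A) = 3*(A*((-4 + 5² + 4*5) - 12)) = 3*(A*((-4 + 25 + 20) - 12)) = 3*(A*(41 - 12)) = 3*(A*29) = 3*(29*A) = 87*A)
1/(d(Y(1/(-2), 19)) + N) = 1/(87*(19 - 2/(-2)) - 747274) = 1/(87*(19 - 2*(-½)) - 747274) = 1/(87*(19 + 1) - 747274) = 1/(87*20 - 747274) = 1/(1740 - 747274) = 1/(-745534) = -1/745534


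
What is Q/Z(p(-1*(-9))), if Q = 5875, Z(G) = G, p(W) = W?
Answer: 5875/9 ≈ 652.78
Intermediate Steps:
Q/Z(p(-1*(-9))) = 5875/((-1*(-9))) = 5875/9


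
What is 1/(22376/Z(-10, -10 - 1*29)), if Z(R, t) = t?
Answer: -39/22376 ≈ -0.0017429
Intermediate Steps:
1/(22376/Z(-10, -10 - 1*29)) = 1/(22376/(-10 - 1*29)) = 1/(22376/(-10 - 29)) = 1/(22376/(-39)) = 1/(22376*(-1/39)) = 1/(-22376/39) = -39/22376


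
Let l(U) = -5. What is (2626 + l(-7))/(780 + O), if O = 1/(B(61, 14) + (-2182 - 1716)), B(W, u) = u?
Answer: 10179964/3029519 ≈ 3.3603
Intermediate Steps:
O = -1/3884 (O = 1/(14 + (-2182 - 1716)) = 1/(14 - 3898) = 1/(-3884) = -1/3884 ≈ -0.00025747)
(2626 + l(-7))/(780 + O) = (2626 - 5)/(780 - 1/3884) = 2621/(3029519/3884) = 2621*(3884/3029519) = 10179964/3029519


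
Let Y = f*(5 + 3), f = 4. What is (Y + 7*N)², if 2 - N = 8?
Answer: 100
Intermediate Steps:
N = -6 (N = 2 - 1*8 = 2 - 8 = -6)
Y = 32 (Y = 4*(5 + 3) = 4*8 = 32)
(Y + 7*N)² = (32 + 7*(-6))² = (32 - 42)² = (-10)² = 100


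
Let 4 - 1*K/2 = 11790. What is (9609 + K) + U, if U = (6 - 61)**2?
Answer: -10938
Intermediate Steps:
K = -23572 (K = 8 - 2*11790 = 8 - 23580 = -23572)
U = 3025 (U = (-55)**2 = 3025)
(9609 + K) + U = (9609 - 23572) + 3025 = -13963 + 3025 = -10938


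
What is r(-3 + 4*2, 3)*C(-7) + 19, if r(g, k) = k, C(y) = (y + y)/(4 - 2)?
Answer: -2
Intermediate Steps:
C(y) = y (C(y) = (2*y)/2 = (2*y)*(½) = y)
r(-3 + 4*2, 3)*C(-7) + 19 = 3*(-7) + 19 = -21 + 19 = -2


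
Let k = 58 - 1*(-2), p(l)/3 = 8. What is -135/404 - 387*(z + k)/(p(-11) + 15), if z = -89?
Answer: 1509609/5252 ≈ 287.44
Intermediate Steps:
p(l) = 24 (p(l) = 3*8 = 24)
k = 60 (k = 58 + 2 = 60)
-135/404 - 387*(z + k)/(p(-11) + 15) = -135/404 - 387*(-89 + 60)/(24 + 15) = -135*1/404 - 387/(39/(-29)) = -135/404 - 387/(39*(-1/29)) = -135/404 - 387/(-39/29) = -135/404 - 387*(-29/39) = -135/404 + 3741/13 = 1509609/5252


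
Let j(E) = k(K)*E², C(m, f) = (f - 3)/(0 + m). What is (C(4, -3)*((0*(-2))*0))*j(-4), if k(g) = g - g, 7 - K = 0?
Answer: 0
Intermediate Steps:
K = 7 (K = 7 - 1*0 = 7 + 0 = 7)
C(m, f) = (-3 + f)/m
k(g) = 0
j(E) = 0 (j(E) = 0*E² = 0)
(C(4, -3)*((0*(-2))*0))*j(-4) = (((-3 - 3)/4)*((0*(-2))*0))*0 = (((¼)*(-6))*(0*0))*0 = -3/2*0*0 = 0*0 = 0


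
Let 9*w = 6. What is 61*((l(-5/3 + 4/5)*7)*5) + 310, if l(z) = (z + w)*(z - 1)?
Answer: 16606/15 ≈ 1107.1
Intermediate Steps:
w = 2/3 (w = (1/9)*6 = 2/3 ≈ 0.66667)
l(z) = (-1 + z)*(2/3 + z) (l(z) = (z + 2/3)*(z - 1) = (2/3 + z)*(-1 + z) = (-1 + z)*(2/3 + z))
61*((l(-5/3 + 4/5)*7)*5) + 310 = 61*(((-2/3 + (-5/3 + 4/5)**2 - (-5/3 + 4/5)/3)*7)*5) + 310 = 61*(((-2/3 + (-13/15)**2 - 1/3*(-13/15))*7)*5) + 310 = 61*(((-2/3 + 169/225 + 13/45)*7)*5) + 310 = 61*(((28/75)*7)*5) + 310 = 61*((196/75)*5) + 310 = 61*(196/15) + 310 = 11956/15 + 310 = 16606/15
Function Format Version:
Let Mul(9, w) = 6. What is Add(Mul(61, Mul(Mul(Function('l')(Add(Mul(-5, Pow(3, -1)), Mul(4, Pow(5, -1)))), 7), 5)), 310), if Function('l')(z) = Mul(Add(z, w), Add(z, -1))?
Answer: Rational(16606, 15) ≈ 1107.1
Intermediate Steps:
w = Rational(2, 3) (w = Mul(Rational(1, 9), 6) = Rational(2, 3) ≈ 0.66667)
Function('l')(z) = Mul(Add(-1, z), Add(Rational(2, 3), z)) (Function('l')(z) = Mul(Add(z, Rational(2, 3)), Add(z, -1)) = Mul(Add(Rational(2, 3), z), Add(-1, z)) = Mul(Add(-1, z), Add(Rational(2, 3), z)))
Add(Mul(61, Mul(Mul(Function('l')(Add(Mul(-5, Pow(3, -1)), Mul(4, Pow(5, -1)))), 7), 5)), 310) = Add(Mul(61, Mul(Mul(Add(Rational(-2, 3), Pow(Add(Mul(-5, Pow(3, -1)), Mul(4, Pow(5, -1))), 2), Mul(Rational(-1, 3), Add(Mul(-5, Pow(3, -1)), Mul(4, Pow(5, -1))))), 7), 5)), 310) = Add(Mul(61, Mul(Mul(Add(Rational(-2, 3), Pow(Add(Mul(-5, Rational(1, 3)), Mul(4, Rational(1, 5))), 2), Mul(Rational(-1, 3), Add(Mul(-5, Rational(1, 3)), Mul(4, Rational(1, 5))))), 7), 5)), 310) = Add(Mul(61, Mul(Mul(Add(Rational(-2, 3), Pow(Add(Rational(-5, 3), Rational(4, 5)), 2), Mul(Rational(-1, 3), Add(Rational(-5, 3), Rational(4, 5)))), 7), 5)), 310) = Add(Mul(61, Mul(Mul(Add(Rational(-2, 3), Pow(Rational(-13, 15), 2), Mul(Rational(-1, 3), Rational(-13, 15))), 7), 5)), 310) = Add(Mul(61, Mul(Mul(Add(Rational(-2, 3), Rational(169, 225), Rational(13, 45)), 7), 5)), 310) = Add(Mul(61, Mul(Mul(Rational(28, 75), 7), 5)), 310) = Add(Mul(61, Mul(Rational(196, 75), 5)), 310) = Add(Mul(61, Rational(196, 15)), 310) = Add(Rational(11956, 15), 310) = Rational(16606, 15)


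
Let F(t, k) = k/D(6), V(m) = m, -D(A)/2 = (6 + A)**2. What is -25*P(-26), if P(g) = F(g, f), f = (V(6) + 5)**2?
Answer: 3025/288 ≈ 10.503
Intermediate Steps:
D(A) = -2*(6 + A)**2
f = 121 (f = (6 + 5)**2 = 11**2 = 121)
F(t, k) = -k/288 (F(t, k) = k/((-2*(6 + 6)**2)) = k/((-2*12**2)) = k/((-2*144)) = k/(-288) = k*(-1/288) = -k/288)
P(g) = -121/288 (P(g) = -1/288*121 = -121/288)
-25*P(-26) = -25*(-121/288) = 3025/288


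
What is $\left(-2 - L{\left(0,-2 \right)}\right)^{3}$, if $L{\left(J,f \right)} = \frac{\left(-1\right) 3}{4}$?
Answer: $- \frac{125}{64} \approx -1.9531$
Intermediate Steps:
$L{\left(J,f \right)} = - \frac{3}{4}$ ($L{\left(J,f \right)} = \left(-3\right) \frac{1}{4} = - \frac{3}{4}$)
$\left(-2 - L{\left(0,-2 \right)}\right)^{3} = \left(-2 - - \frac{3}{4}\right)^{3} = \left(-2 + \frac{3}{4}\right)^{3} = \left(- \frac{5}{4}\right)^{3} = - \frac{125}{64}$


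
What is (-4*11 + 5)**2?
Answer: 1521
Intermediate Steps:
(-4*11 + 5)**2 = (-44 + 5)**2 = (-39)**2 = 1521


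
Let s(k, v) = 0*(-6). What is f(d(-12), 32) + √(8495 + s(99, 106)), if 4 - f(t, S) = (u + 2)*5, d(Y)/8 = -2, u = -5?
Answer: 19 + √8495 ≈ 111.17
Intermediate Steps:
s(k, v) = 0
d(Y) = -16 (d(Y) = 8*(-2) = -16)
f(t, S) = 19 (f(t, S) = 4 - (-5 + 2)*5 = 4 - (-3)*5 = 4 - 1*(-15) = 4 + 15 = 19)
f(d(-12), 32) + √(8495 + s(99, 106)) = 19 + √(8495 + 0) = 19 + √8495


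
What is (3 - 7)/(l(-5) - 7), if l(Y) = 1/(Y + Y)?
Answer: 40/71 ≈ 0.56338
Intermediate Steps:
l(Y) = 1/(2*Y)
(3 - 7)/(l(-5) - 7) = (3 - 7)/((½)/(-5) - 7) = -4/((½)*(-⅕) - 7) = -4/(-⅒ - 7) = -4/(-71/10) = -4*(-10/71) = 40/71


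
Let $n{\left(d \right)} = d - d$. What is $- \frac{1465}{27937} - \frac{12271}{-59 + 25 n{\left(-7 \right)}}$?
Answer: $\frac{342728492}{1648283} \approx 207.93$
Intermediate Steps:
$n{\left(d \right)} = 0$
$- \frac{1465}{27937} - \frac{12271}{-59 + 25 n{\left(-7 \right)}} = - \frac{1465}{27937} - \frac{12271}{-59 + 25 \cdot 0} = \left(-1465\right) \frac{1}{27937} - \frac{12271}{-59 + 0} = - \frac{1465}{27937} - \frac{12271}{-59} = - \frac{1465}{27937} - - \frac{12271}{59} = - \frac{1465}{27937} + \frac{12271}{59} = \frac{342728492}{1648283}$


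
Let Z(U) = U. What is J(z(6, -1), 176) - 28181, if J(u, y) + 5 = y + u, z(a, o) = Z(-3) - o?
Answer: -28012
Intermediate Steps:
z(a, o) = -3 - o
J(u, y) = -5 + u + y (J(u, y) = -5 + (y + u) = -5 + (u + y) = -5 + u + y)
J(z(6, -1), 176) - 28181 = (-5 + (-3 - 1*(-1)) + 176) - 28181 = (-5 + (-3 + 1) + 176) - 28181 = (-5 - 2 + 176) - 28181 = 169 - 28181 = -28012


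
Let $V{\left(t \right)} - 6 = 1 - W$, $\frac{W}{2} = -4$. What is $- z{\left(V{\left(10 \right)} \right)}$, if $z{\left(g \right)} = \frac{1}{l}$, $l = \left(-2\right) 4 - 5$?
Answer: $\frac{1}{13} \approx 0.076923$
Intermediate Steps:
$l = -13$ ($l = -8 - 5 = -13$)
$W = -8$ ($W = 2 \left(-4\right) = -8$)
$V{\left(t \right)} = 15$ ($V{\left(t \right)} = 6 + \left(1 - -8\right) = 6 + \left(1 + 8\right) = 6 + 9 = 15$)
$z{\left(g \right)} = - \frac{1}{13}$ ($z{\left(g \right)} = \frac{1}{-13} = - \frac{1}{13}$)
$- z{\left(V{\left(10 \right)} \right)} = \left(-1\right) \left(- \frac{1}{13}\right) = \frac{1}{13}$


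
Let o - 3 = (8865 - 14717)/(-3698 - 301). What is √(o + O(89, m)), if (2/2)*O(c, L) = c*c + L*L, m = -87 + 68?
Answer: √132517130433/3999 ≈ 91.030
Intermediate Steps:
m = -19
O(c, L) = L² + c² (O(c, L) = c*c + L*L = c² + L² = L² + c²)
o = 17849/3999 (o = 3 + (8865 - 14717)/(-3698 - 301) = 3 - 5852/(-3999) = 3 - 5852*(-1/3999) = 3 + 5852/3999 = 17849/3999 ≈ 4.4634)
√(o + O(89, m)) = √(17849/3999 + ((-19)² + 89²)) = √(17849/3999 + (361 + 7921)) = √(17849/3999 + 8282) = √(33137567/3999) = √132517130433/3999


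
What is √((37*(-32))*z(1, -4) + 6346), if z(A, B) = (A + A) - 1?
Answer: √5162 ≈ 71.847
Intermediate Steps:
z(A, B) = -1 + 2*A (z(A, B) = 2*A - 1 = -1 + 2*A)
√((37*(-32))*z(1, -4) + 6346) = √((37*(-32))*(-1 + 2*1) + 6346) = √(-1184*(-1 + 2) + 6346) = √(-1184*1 + 6346) = √(-1184 + 6346) = √5162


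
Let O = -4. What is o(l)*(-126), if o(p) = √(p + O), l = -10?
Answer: -126*I*√14 ≈ -471.45*I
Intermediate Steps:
o(p) = √(-4 + p) (o(p) = √(p - 4) = √(-4 + p))
o(l)*(-126) = √(-4 - 10)*(-126) = √(-14)*(-126) = (I*√14)*(-126) = -126*I*√14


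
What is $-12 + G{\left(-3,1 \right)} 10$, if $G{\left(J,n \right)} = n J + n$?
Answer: $-32$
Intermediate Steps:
$G{\left(J,n \right)} = n + J n$ ($G{\left(J,n \right)} = J n + n = n + J n$)
$-12 + G{\left(-3,1 \right)} 10 = -12 + 1 \left(1 - 3\right) 10 = -12 + 1 \left(-2\right) 10 = -12 - 20 = -32$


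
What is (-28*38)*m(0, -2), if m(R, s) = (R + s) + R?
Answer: 2128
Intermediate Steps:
m(R, s) = s + 2*R
(-28*38)*m(0, -2) = (-28*38)*(-2 + 2*0) = -1064*(-2 + 0) = -1064*(-2) = 2128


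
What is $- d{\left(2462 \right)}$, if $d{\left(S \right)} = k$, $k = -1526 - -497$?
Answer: $1029$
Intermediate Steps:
$k = -1029$ ($k = -1526 + 497 = -1029$)
$d{\left(S \right)} = -1029$
$- d{\left(2462 \right)} = \left(-1\right) \left(-1029\right) = 1029$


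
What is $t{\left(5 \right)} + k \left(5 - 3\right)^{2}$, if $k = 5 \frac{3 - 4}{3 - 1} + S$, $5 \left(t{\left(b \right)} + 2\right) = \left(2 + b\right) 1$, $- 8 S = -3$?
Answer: $- \frac{91}{10} \approx -9.1$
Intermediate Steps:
$S = \frac{3}{8}$ ($S = \left(- \frac{1}{8}\right) \left(-3\right) = \frac{3}{8} \approx 0.375$)
$t{\left(b \right)} = - \frac{8}{5} + \frac{b}{5}$ ($t{\left(b \right)} = -2 + \frac{\left(2 + b\right) 1}{5} = -2 + \frac{2 + b}{5} = -2 + \left(\frac{2}{5} + \frac{b}{5}\right) = - \frac{8}{5} + \frac{b}{5}$)
$k = - \frac{17}{8}$ ($k = 5 \frac{3 - 4}{3 - 1} + \frac{3}{8} = 5 \left(- \frac{1}{2}\right) + \frac{3}{8} = - \frac{5}{2} + \frac{3}{8} = - \frac{17}{8} \approx -2.125$)
$t{\left(5 \right)} + k \left(5 - 3\right)^{2} = \left(- \frac{8}{5} + \frac{1}{5} \cdot 5\right) - \frac{17 \left(5 - 3\right)^{2}}{8} = \left(- \frac{8}{5} + 1\right) - \frac{17 \cdot 2^{2}}{8} = - \frac{3}{5} - \frac{17}{2} = - \frac{91}{10}$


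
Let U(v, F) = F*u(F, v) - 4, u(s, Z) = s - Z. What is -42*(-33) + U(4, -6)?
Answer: 1442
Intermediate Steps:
U(v, F) = -4 + F*(F - v) (U(v, F) = F*(F - v) - 4 = -4 + F*(F - v))
-42*(-33) + U(4, -6) = -42*(-33) + (-4 - 6*(-6 - 1*4)) = 1386 + (-4 - 6*(-6 - 4)) = 1386 + (-4 - 6*(-10)) = 1386 + (-4 + 60) = 1386 + 56 = 1442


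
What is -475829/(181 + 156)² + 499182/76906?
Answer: 10048747742/4367068757 ≈ 2.3010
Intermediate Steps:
-475829/(181 + 156)² + 499182/76906 = -475829/(337²) + 499182*(1/76906) = -475829/113569 + 249591/38453 = 10048747742/4367068757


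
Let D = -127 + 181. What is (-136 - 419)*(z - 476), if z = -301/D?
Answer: 4810925/18 ≈ 2.6727e+5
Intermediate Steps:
D = 54
z = -301/54 ≈ -5.5741
(-136 - 419)*(z - 476) = (-136 - 419)*(-301/54 - 476) = -555*(-26005/54) = 4810925/18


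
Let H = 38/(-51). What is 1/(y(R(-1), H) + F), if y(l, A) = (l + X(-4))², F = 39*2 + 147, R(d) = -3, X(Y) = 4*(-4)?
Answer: 1/586 ≈ 0.0017065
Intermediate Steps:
X(Y) = -16
F = 225 (F = 78 + 147 = 225)
H = -38/51 (H = 38*(-1/51) = -38/51 ≈ -0.74510)
y(l, A) = (-16 + l)² (y(l, A) = (l - 16)² = (-16 + l)²)
1/(y(R(-1), H) + F) = 1/((-16 - 3)² + 225) = 1/((-19)² + 225) = 1/(361 + 225) = 1/586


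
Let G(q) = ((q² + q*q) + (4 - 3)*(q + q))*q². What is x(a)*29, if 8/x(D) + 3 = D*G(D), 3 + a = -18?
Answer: -232/7779243 ≈ -2.9823e-5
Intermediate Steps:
a = -21 (a = -3 - 18 = -21)
G(q) = q²*(2*q + 2*q²) (G(q) = ((q² + q²) + 1*(2*q))*q² = (2*q² + 2*q)*q² = (2*q + 2*q²)*q² = q²*(2*q + 2*q²))
x(D) = 8/(-3 + 2*D⁴*(1 + D)) (x(D) = 8/(-3 + D*(2*D³*(1 + D))) = 8/(-3 + 2*D⁴*(1 + D)))
x(a)*29 = (8/(-3 + 2*(-21)⁴*(1 - 21)))*29 = (8/(-3 + 2*194481*(-20)))*29 = (8/(-3 - 7779240))*29 = (8/(-7779243))*29 = (8*(-1/7779243))*29 = -8/7779243*29 = -232/7779243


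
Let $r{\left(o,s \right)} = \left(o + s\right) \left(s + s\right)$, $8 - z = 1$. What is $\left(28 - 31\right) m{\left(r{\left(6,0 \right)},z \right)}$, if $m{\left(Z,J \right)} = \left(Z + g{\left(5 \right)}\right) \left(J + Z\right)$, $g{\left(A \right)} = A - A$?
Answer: $0$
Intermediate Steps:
$z = 7$ ($z = 8 - 1 = 7$)
$g{\left(A \right)} = 0$
$r{\left(o,s \right)} = 2 s \left(o + s\right)$ ($r{\left(o,s \right)} = \left(o + s\right) 2 s = 2 s \left(o + s\right)$)
$m{\left(Z,J \right)} = Z \left(J + Z\right)$ ($m{\left(Z,J \right)} = \left(Z + 0\right) \left(J + Z\right) = Z \left(J + Z\right)$)
$\left(28 - 31\right) m{\left(r{\left(6,0 \right)},z \right)} = \left(28 - 31\right) 2 \cdot 0 \left(6 + 0\right) \left(7 + 2 \cdot 0 \left(6 + 0\right)\right) = - 3 \cdot 2 \cdot 0 \cdot 6 \left(7 + 2 \cdot 0 \cdot 6\right) = - 3 \cdot 0 \left(7 + 0\right) = - 3 \cdot 0 \cdot 7 = \left(-3\right) 0 = 0$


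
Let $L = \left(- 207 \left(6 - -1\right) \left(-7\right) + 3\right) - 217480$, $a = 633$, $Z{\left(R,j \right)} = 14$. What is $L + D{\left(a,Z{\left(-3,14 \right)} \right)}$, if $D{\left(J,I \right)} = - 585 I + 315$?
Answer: $-215209$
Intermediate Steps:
$D{\left(J,I \right)} = 315 - 585 I$
$L = -207334$ ($L = \left(- 207 \left(6 + 1\right) \left(-7\right) + 3\right) - 217480 = \left(- 207 \cdot 7 \left(-7\right) + 3\right) - 217480 = \left(\left(-207\right) \left(-49\right) + 3\right) - 217480 = \left(10143 + 3\right) - 217480 = 10146 - 217480 = -207334$)
$L + D{\left(a,Z{\left(-3,14 \right)} \right)} = -207334 + \left(315 - 8190\right) = -207334 - 7875 = -215209$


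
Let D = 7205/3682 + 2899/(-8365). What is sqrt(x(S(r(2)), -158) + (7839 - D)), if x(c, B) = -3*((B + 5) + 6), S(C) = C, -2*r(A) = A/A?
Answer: sqrt(160268896987279010)/4399990 ≈ 90.986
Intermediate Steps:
r(A) = -1/2 (r(A) = -A/(2*A) = -1/2*1 = -1/2)
D = 7085101/4399990 (D = 7205*(1/3682) + 2899*(-1/8365) = 7205/3682 - 2899/8365 = 7085101/4399990 ≈ 1.6103)
x(c, B) = -33 - 3*B (x(c, B) = -3*((5 + B) + 6) = -3*(11 + B) = -33 - 3*B)
sqrt(x(S(r(2)), -158) + (7839 - D)) = sqrt((-33 - 3*(-158)) + (7839 - 1*7085101/4399990)) = sqrt((-33 + 474) + (7839 - 7085101/4399990)) = sqrt(441 + 34484436509/4399990) = sqrt(36424832099/4399990) = sqrt(160268896987279010)/4399990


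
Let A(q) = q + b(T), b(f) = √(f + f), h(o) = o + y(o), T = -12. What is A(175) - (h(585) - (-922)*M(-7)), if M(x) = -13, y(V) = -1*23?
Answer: 11599 + 2*I*√6 ≈ 11599.0 + 4.899*I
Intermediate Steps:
y(V) = -23
h(o) = -23 + o (h(o) = o - 23 = -23 + o)
b(f) = √2*√f (b(f) = √(2*f) = √2*√f)
A(q) = q + 2*I*√6 (A(q) = q + √2*√(-12) = q + √2*(2*I*√3) = q + 2*I*√6)
A(175) - (h(585) - (-922)*M(-7)) = (175 + 2*I*√6) - ((-23 + 585) - (-922)*(-13)) = (175 + 2*I*√6) - (562 - 1*11986) = (175 + 2*I*√6) - (562 - 11986) = (175 + 2*I*√6) - 1*(-11424) = (175 + 2*I*√6) + 11424 = 11599 + 2*I*√6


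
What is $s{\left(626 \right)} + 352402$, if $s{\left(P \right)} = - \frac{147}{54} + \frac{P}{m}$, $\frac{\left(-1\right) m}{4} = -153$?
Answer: $\frac{53917246}{153} \approx 3.524 \cdot 10^{5}$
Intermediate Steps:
$m = 612$ ($m = \left(-4\right) \left(-153\right) = 612$)
$s{\left(P \right)} = - \frac{49}{18} + \frac{P}{612}$ ($s{\left(P \right)} = - \frac{147}{54} + \frac{P}{612} = \left(-147\right) \frac{1}{54} + P \frac{1}{612} = - \frac{49}{18} + \frac{P}{612}$)
$s{\left(626 \right)} + 352402 = \left(- \frac{49}{18} + \frac{1}{612} \cdot 626\right) + 352402 = \left(- \frac{49}{18} + \frac{313}{306}\right) + 352402 = - \frac{260}{153} + 352402 = \frac{53917246}{153}$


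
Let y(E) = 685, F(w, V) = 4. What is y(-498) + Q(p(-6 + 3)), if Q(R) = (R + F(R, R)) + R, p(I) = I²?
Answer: 707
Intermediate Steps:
Q(R) = 4 + 2*R (Q(R) = (R + 4) + R = (4 + R) + R = 4 + 2*R)
y(-498) + Q(p(-6 + 3)) = 685 + (4 + 2*(-6 + 3)²) = 685 + (4 + 2*(-3)²) = 685 + (4 + 2*9) = 685 + (4 + 18) = 685 + 22 = 707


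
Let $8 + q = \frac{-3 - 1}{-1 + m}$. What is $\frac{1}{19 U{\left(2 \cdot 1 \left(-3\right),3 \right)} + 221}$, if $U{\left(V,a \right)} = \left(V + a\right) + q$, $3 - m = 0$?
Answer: $- \frac{1}{26} \approx -0.038462$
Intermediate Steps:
$m = 3$ ($m = 3 - 0 = 3 + 0 = 3$)
$q = -10$ ($q = -8 + \frac{-3 - 1}{-1 + 3} = -8 - \frac{4}{2} = -8 - 2 = -10$)
$U{\left(V,a \right)} = -10 + V + a$ ($U{\left(V,a \right)} = \left(V + a\right) - 10 = -10 + V + a$)
$\frac{1}{19 U{\left(2 \cdot 1 \left(-3\right),3 \right)} + 221} = \frac{1}{19 \left(-10 + 2 \cdot 1 \left(-3\right) + 3\right) + 221} = \frac{1}{19 \left(-10 + 2 \left(-3\right) + 3\right) + 221} = \frac{1}{19 \left(-10 - 6 + 3\right) + 221} = \frac{1}{19 \left(-13\right) + 221} = \frac{1}{-247 + 221} = \frac{1}{-26} = - \frac{1}{26}$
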